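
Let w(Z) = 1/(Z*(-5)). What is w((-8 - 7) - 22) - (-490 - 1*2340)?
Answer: 523551/185 ≈ 2830.0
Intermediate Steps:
w(Z) = -1/(5*Z) (w(Z) = 1/(-5*Z) = -1/(5*Z))
w((-8 - 7) - 22) - (-490 - 1*2340) = -1/(5*((-8 - 7) - 22)) - (-490 - 1*2340) = -1/(5*(-15 - 22)) - (-490 - 2340) = -⅕/(-37) - 1*(-2830) = -⅕*(-1/37) + 2830 = 1/185 + 2830 = 523551/185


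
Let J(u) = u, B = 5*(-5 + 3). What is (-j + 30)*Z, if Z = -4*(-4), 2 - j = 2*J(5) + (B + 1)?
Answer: 464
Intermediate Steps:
B = -10 (B = 5*(-2) = -10)
j = 1 (j = 2 - (2*5 + (-10 + 1)) = 2 - (10 - 9) = 2 - 1*1 = 2 - 1 = 1)
Z = 16
(-j + 30)*Z = (-1*1 + 30)*16 = (-1 + 30)*16 = 29*16 = 464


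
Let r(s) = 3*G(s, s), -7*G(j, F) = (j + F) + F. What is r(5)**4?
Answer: 4100625/2401 ≈ 1707.9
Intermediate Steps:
G(j, F) = -2*F/7 - j/7 (G(j, F) = -((j + F) + F)/7 = -((F + j) + F)/7 = -(j + 2*F)/7 = -2*F/7 - j/7)
r(s) = -9*s/7 (r(s) = 3*(-2*s/7 - s/7) = 3*(-3*s/7) = -9*s/7)
r(5)**4 = (-9/7*5)**4 = (-45/7)**4 = 4100625/2401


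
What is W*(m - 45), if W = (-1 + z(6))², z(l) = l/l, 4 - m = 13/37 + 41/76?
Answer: 0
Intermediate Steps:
m = 8743/2812 (m = 4 - (13/37 + 41/76) = 4 - 1*2505/2812 = 4 - 2505/2812 = 8743/2812 ≈ 3.1092)
z(l) = 1
W = 0 (W = (-1 + 1)² = 0² = 0)
W*(m - 45) = 0*(8743/2812 - 45) = 0*(-117797/2812) = 0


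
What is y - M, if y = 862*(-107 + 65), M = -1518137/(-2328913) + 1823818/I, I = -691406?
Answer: -29146683549005550/805112210839 ≈ -36202.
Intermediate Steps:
M = -1598932209606/805112210839 (M = -1518137/(-2328913) + 1823818/(-691406) = -1518137*(-1/2328913) + 1823818*(-1/691406) = 1518137/2328913 - 911909/345703 = -1598932209606/805112210839 ≈ -1.9860)
y = -36204 (y = 862*(-42) = -36204)
y - M = -36204 - 1*(-1598932209606/805112210839) = -36204 + 1598932209606/805112210839 = -29146683549005550/805112210839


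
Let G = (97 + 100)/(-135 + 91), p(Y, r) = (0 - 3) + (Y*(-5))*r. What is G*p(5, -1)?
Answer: -197/2 ≈ -98.500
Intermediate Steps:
p(Y, r) = -3 - 5*Y*r (p(Y, r) = -3 + (-5*Y)*r = -3 - 5*Y*r)
G = -197/44 (G = 197/(-44) = 197*(-1/44) = -197/44 ≈ -4.4773)
G*p(5, -1) = -197*(-3 - 5*5*(-1))/44 = -197*(-3 + 25)/44 = -197/44*22 = -197/2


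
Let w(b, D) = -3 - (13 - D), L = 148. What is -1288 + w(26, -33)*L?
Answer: -8540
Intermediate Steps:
w(b, D) = -16 + D (w(b, D) = -3 + (-13 + D) = -16 + D)
-1288 + w(26, -33)*L = -1288 + (-16 - 33)*148 = -1288 - 49*148 = -1288 - 7252 = -8540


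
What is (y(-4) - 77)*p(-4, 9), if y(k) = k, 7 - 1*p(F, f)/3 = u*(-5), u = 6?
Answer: -8991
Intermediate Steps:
p(F, f) = 111 (p(F, f) = 21 - 18*(-5) = 21 - 3*(-30) = 21 + 90 = 111)
(y(-4) - 77)*p(-4, 9) = (-4 - 77)*111 = -81*111 = -8991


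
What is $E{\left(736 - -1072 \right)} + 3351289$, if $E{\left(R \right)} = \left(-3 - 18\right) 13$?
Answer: $3351016$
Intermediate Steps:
$E{\left(R \right)} = -273$ ($E{\left(R \right)} = \left(-21\right) 13 = -273$)
$E{\left(736 - -1072 \right)} + 3351289 = -273 + 3351289 = 3351016$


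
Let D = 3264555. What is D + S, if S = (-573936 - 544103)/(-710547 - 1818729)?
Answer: 8256961730219/2529276 ≈ 3.2646e+6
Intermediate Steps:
S = 1118039/2529276 (S = -1118039/(-2529276) = -1118039*(-1/2529276) = 1118039/2529276 ≈ 0.44204)
D + S = 3264555 + 1118039/2529276 = 8256961730219/2529276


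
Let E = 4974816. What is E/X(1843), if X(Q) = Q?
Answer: 4974816/1843 ≈ 2699.3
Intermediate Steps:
E/X(1843) = 4974816/1843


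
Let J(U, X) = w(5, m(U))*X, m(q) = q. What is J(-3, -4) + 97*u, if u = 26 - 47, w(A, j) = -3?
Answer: -2025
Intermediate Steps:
J(U, X) = -3*X
u = -21
J(-3, -4) + 97*u = -3*(-4) + 97*(-21) = 12 - 2037 = -2025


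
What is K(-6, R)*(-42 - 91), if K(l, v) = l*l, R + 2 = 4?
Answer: -4788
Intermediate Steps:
R = 2 (R = -2 + 4 = 2)
K(l, v) = l²
K(-6, R)*(-42 - 91) = (-6)²*(-42 - 91) = 36*(-133) = -4788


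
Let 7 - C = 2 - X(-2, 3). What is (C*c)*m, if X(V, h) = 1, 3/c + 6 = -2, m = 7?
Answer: -63/4 ≈ -15.750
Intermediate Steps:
c = -3/8 (c = 3/(-6 - 2) = 3/(-8) = 3*(-⅛) = -3/8 ≈ -0.37500)
C = 6 (C = 7 - (2 - 1*1) = 7 - (2 - 1) = 7 - 1*1 = 7 - 1 = 6)
(C*c)*m = (6*(-3/8))*7 = -9/4*7 = -63/4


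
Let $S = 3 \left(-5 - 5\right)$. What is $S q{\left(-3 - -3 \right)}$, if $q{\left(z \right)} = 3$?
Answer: $-90$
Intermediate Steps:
$S = -30$ ($S = 3 \left(-10\right) = -30$)
$S q{\left(-3 - -3 \right)} = \left(-30\right) 3 = -90$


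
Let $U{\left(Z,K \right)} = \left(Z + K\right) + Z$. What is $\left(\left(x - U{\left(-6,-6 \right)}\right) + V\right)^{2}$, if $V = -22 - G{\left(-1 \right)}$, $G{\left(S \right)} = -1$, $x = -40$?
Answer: $1849$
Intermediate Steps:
$U{\left(Z,K \right)} = K + 2 Z$ ($U{\left(Z,K \right)} = \left(K + Z\right) + Z = K + 2 Z$)
$V = -21$ ($V = -22 - -1 = -22 + 1 = -21$)
$\left(\left(x - U{\left(-6,-6 \right)}\right) + V\right)^{2} = \left(\left(-40 - \left(-6 + 2 \left(-6\right)\right)\right) - 21\right)^{2} = \left(\left(-40 - \left(-6 - 12\right)\right) - 21\right)^{2} = \left(\left(-40 - -18\right) - 21\right)^{2} = \left(\left(-40 + 18\right) - 21\right)^{2} = \left(-22 - 21\right)^{2} = \left(-43\right)^{2} = 1849$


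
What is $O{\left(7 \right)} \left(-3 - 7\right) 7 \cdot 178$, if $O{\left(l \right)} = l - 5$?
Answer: $-24920$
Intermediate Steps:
$O{\left(l \right)} = -5 + l$
$O{\left(7 \right)} \left(-3 - 7\right) 7 \cdot 178 = \left(-5 + 7\right) \left(-3 - 7\right) 7 \cdot 178 = 2 \left(\left(-10\right) 7\right) 178 = 2 \left(-70\right) 178 = \left(-140\right) 178 = -24920$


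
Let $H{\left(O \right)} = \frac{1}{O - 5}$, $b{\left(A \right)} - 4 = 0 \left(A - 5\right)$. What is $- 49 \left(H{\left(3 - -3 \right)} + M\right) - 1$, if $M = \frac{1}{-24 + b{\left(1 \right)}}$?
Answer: $- \frac{951}{20} \approx -47.55$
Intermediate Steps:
$b{\left(A \right)} = 4$ ($b{\left(A \right)} = 4 + 0 \left(A - 5\right) = 4 + 0 \left(-5 + A\right) = 4 + 0 = 4$)
$H{\left(O \right)} = \frac{1}{-5 + O}$
$M = - \frac{1}{20}$ ($M = \frac{1}{-24 + 4} = \frac{1}{-20} = - \frac{1}{20} \approx -0.05$)
$- 49 \left(H{\left(3 - -3 \right)} + M\right) - 1 = - 49 \left(\frac{1}{-5 + \left(3 - -3\right)} - \frac{1}{20}\right) - 1 = - 49 \left(\frac{1}{-5 + \left(3 + 3\right)} - \frac{1}{20}\right) - 1 = - 49 \left(\frac{1}{-5 + 6} - \frac{1}{20}\right) - 1 = - 49 \left(1^{-1} - \frac{1}{20}\right) - 1 = - 49 \left(1 - \frac{1}{20}\right) - 1 = \left(-49\right) \frac{19}{20} - 1 = - \frac{931}{20} - 1 = - \frac{951}{20}$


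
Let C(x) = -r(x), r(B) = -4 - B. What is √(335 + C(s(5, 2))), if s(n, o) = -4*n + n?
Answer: 18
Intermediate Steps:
s(n, o) = -3*n
C(x) = 4 + x (C(x) = -(-4 - x) = 4 + x)
√(335 + C(s(5, 2))) = √(335 + (4 - 3*5)) = √(335 + (4 - 15)) = √(335 - 11) = √324 = 18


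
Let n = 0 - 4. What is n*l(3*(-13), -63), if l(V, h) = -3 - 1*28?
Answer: 124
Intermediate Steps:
l(V, h) = -31 (l(V, h) = -3 - 28 = -31)
n = -4
n*l(3*(-13), -63) = -4*(-31) = 124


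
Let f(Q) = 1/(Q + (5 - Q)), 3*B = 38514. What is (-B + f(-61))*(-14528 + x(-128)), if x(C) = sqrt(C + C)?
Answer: 932537792/5 - 1027024*I/5 ≈ 1.8651e+8 - 2.054e+5*I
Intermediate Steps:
x(C) = sqrt(2)*sqrt(C) (x(C) = sqrt(2*C) = sqrt(2)*sqrt(C))
B = 12838 (B = (1/3)*38514 = 12838)
f(Q) = 1/5
(-B + f(-61))*(-14528 + x(-128)) = (-1*12838 + 1/5)*(-14528 + sqrt(2)*sqrt(-128)) = (-12838 + 1/5)*(-14528 + sqrt(2)*(8*I*sqrt(2))) = -64189*(-14528 + 16*I)/5 = 932537792/5 - 1027024*I/5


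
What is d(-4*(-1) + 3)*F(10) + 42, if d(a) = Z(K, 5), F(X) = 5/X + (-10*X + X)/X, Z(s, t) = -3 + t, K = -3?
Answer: 25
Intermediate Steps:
F(X) = -9 + 5/X (F(X) = 5/X + (-9*X)/X = 5/X - 9 = -9 + 5/X)
d(a) = 2 (d(a) = -3 + 5 = 2)
d(-4*(-1) + 3)*F(10) + 42 = 2*(-9 + 5/10) + 42 = 2*(-9 + 5*(⅒)) + 42 = 2*(-9 + ½) + 42 = 2*(-17/2) + 42 = -17 + 42 = 25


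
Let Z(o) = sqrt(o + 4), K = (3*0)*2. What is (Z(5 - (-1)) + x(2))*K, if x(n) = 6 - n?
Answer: 0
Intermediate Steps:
K = 0 (K = 0*2 = 0)
Z(o) = sqrt(4 + o)
(Z(5 - (-1)) + x(2))*K = (sqrt(4 + (5 - (-1))) + (6 - 1*2))*0 = (sqrt(4 + (5 - 1*(-1))) + (6 - 2))*0 = (sqrt(4 + (5 + 1)) + 4)*0 = (sqrt(4 + 6) + 4)*0 = (sqrt(10) + 4)*0 = (4 + sqrt(10))*0 = 0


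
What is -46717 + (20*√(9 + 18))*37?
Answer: -46717 + 2220*√3 ≈ -42872.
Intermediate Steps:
-46717 + (20*√(9 + 18))*37 = -46717 + (20*√27)*37 = -46717 + (20*(3*√3))*37 = -46717 + (60*√3)*37 = -46717 + 2220*√3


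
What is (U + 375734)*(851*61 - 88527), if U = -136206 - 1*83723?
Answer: -5704955880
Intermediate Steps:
U = -219929 (U = -136206 - 83723 = -219929)
(U + 375734)*(851*61 - 88527) = (-219929 + 375734)*(851*61 - 88527) = 155805*(51911 - 88527) = 155805*(-36616) = -5704955880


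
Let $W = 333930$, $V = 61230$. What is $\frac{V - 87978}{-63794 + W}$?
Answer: $- \frac{6687}{67534} \approx -0.099017$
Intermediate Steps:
$\frac{V - 87978}{-63794 + W} = \frac{61230 - 87978}{-63794 + 333930} = - \frac{26748}{270136} = \left(-26748\right) \frac{1}{270136} = - \frac{6687}{67534}$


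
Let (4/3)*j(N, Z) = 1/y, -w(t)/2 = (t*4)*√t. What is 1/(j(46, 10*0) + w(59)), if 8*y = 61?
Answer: -183/24454888270 - 439078*√59/12227444135 ≈ -0.00027583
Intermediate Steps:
w(t) = -8*t^(3/2) (w(t) = -2*t*4*√t = -2*4*t*√t = -8*t^(3/2))
y = 61/8 (y = (⅛)*61 = 61/8 ≈ 7.6250)
j(N, Z) = 6/61 (j(N, Z) = 3/(4*(61/8)) = (¾)*(8/61) = 6/61)
1/(j(46, 10*0) + w(59)) = 1/(6/61 - 472*√59)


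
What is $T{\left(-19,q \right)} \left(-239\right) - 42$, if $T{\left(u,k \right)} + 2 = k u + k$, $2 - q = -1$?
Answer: $13342$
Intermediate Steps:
$q = 3$ ($q = 2 - -1 = 2 + 1 = 3$)
$T{\left(u,k \right)} = -2 + k + k u$ ($T{\left(u,k \right)} = -2 + \left(k u + k\right) = -2 + \left(k + k u\right) = -2 + k + k u$)
$T{\left(-19,q \right)} \left(-239\right) - 42 = \left(-2 + 3 + 3 \left(-19\right)\right) \left(-239\right) - 42 = \left(-2 + 3 - 57\right) \left(-239\right) - 42 = \left(-56\right) \left(-239\right) - 42 = 13384 - 42 = 13342$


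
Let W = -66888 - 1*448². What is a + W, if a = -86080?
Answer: -353672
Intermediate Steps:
W = -267592 (W = -66888 - 1*200704 = -66888 - 200704 = -267592)
a + W = -86080 - 267592 = -353672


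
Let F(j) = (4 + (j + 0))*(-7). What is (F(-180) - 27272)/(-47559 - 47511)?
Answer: 868/3169 ≈ 0.27390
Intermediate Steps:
F(j) = -28 - 7*j (F(j) = (4 + j)*(-7) = -28 - 7*j)
(F(-180) - 27272)/(-47559 - 47511) = ((-28 - 7*(-180)) - 27272)/(-47559 - 47511) = ((-28 + 1260) - 27272)/(-95070) = (1232 - 27272)*(-1/95070) = -26040*(-1/95070) = 868/3169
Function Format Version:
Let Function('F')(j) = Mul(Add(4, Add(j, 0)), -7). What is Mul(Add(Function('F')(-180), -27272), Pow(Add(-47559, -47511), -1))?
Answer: Rational(868, 3169) ≈ 0.27390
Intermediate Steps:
Function('F')(j) = Add(-28, Mul(-7, j)) (Function('F')(j) = Mul(Add(4, j), -7) = Add(-28, Mul(-7, j)))
Mul(Add(Function('F')(-180), -27272), Pow(Add(-47559, -47511), -1)) = Mul(Add(Add(-28, Mul(-7, -180)), -27272), Pow(Add(-47559, -47511), -1)) = Mul(Add(Add(-28, 1260), -27272), Pow(-95070, -1)) = Mul(Add(1232, -27272), Rational(-1, 95070)) = Mul(-26040, Rational(-1, 95070)) = Rational(868, 3169)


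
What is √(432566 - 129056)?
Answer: √303510 ≈ 550.92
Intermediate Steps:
√(432566 - 129056) = √303510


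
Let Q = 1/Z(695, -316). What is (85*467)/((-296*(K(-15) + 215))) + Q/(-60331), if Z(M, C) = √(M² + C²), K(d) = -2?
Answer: -39695/63048 - √3449/2705061047 ≈ -0.62960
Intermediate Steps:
Z(M, C) = √(C² + M²)
Q = √3449/44837 (Q = 1/(√((-316)² + 695²)) = 1/(√(99856 + 483025)) = 1/(√582881) = 1/(13*√3449) = √3449/44837 ≈ 0.0013098)
(85*467)/((-296*(K(-15) + 215))) + Q/(-60331) = (85*467)/((-296*(-2 + 215))) + (√3449/44837)/(-60331) = 39695/((-296*213)) + (√3449/44837)*(-1/60331) = 39695/(-63048) - √3449/2705061047 = 39695*(-1/63048) - √3449/2705061047 = -39695/63048 - √3449/2705061047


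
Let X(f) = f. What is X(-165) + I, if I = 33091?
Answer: 32926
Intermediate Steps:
X(-165) + I = -165 + 33091 = 32926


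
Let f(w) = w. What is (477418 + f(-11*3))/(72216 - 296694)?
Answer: -477385/224478 ≈ -2.1266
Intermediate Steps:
(477418 + f(-11*3))/(72216 - 296694) = (477418 - 11*3)/(72216 - 296694) = (477418 - 33)/(-224478) = 477385*(-1/224478) = -477385/224478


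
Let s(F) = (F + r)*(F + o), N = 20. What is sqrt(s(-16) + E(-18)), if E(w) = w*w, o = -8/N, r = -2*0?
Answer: 2*sqrt(3665)/5 ≈ 24.216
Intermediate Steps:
r = 0
o = -2/5 (o = -8/20 = -8*1/20 = -2/5 ≈ -0.40000)
E(w) = w**2
s(F) = F*(-2/5 + F) (s(F) = (F + 0)*(F - 2/5) = F*(-2/5 + F))
sqrt(s(-16) + E(-18)) = sqrt((1/5)*(-16)*(-2 + 5*(-16)) + (-18)**2) = sqrt((1/5)*(-16)*(-2 - 80) + 324) = sqrt((1/5)*(-16)*(-82) + 324) = sqrt(1312/5 + 324) = sqrt(2932/5) = 2*sqrt(3665)/5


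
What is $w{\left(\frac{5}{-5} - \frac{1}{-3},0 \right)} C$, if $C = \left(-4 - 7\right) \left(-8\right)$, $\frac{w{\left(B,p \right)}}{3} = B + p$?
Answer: $-176$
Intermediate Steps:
$w{\left(B,p \right)} = 3 B + 3 p$ ($w{\left(B,p \right)} = 3 \left(B + p\right) = 3 B + 3 p$)
$C = 88$ ($C = \left(-11\right) \left(-8\right) = 88$)
$w{\left(\frac{5}{-5} - \frac{1}{-3},0 \right)} C = \left(3 \left(\frac{5}{-5} - \frac{1}{-3}\right) + 3 \cdot 0\right) 88 = \left(3 \left(5 \left(- \frac{1}{5}\right) - - \frac{1}{3}\right) + 0\right) 88 = \left(3 \left(-1 + \frac{1}{3}\right) + 0\right) 88 = \left(3 \left(- \frac{2}{3}\right) + 0\right) 88 = \left(-2 + 0\right) 88 = \left(-2\right) 88 = -176$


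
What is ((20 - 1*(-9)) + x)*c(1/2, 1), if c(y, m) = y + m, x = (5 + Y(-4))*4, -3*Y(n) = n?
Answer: 163/2 ≈ 81.500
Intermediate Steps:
Y(n) = -n/3
x = 76/3 (x = (5 - ⅓*(-4))*4 = (5 + 4/3)*4 = (19/3)*4 = 76/3 ≈ 25.333)
c(y, m) = m + y
((20 - 1*(-9)) + x)*c(1/2, 1) = ((20 - 1*(-9)) + 76/3)*(1 + 1/2) = ((20 + 9) + 76/3)*(1 + 1*(½)) = (29 + 76/3)*(1 + ½) = (163/3)*(3/2) = 163/2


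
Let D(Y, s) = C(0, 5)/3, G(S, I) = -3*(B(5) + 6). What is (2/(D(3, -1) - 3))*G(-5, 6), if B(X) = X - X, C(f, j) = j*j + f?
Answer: -27/4 ≈ -6.7500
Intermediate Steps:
C(f, j) = f + j² (C(f, j) = j² + f = f + j²)
B(X) = 0
G(S, I) = -18 (G(S, I) = -3*(0 + 6) = -3*6 = -18)
D(Y, s) = 25/3 (D(Y, s) = (0 + 5²)/3 = (0 + 25)*(⅓) = 25*(⅓) = 25/3)
(2/(D(3, -1) - 3))*G(-5, 6) = (2/(25/3 - 3))*(-18) = (2/(16/3))*(-18) = (2*(3/16))*(-18) = (3/8)*(-18) = -27/4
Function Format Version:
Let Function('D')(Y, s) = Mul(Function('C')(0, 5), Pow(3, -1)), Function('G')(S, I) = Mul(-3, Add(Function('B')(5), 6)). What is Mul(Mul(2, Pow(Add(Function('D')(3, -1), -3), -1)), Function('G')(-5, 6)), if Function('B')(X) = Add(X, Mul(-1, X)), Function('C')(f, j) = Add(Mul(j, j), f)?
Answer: Rational(-27, 4) ≈ -6.7500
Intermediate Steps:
Function('C')(f, j) = Add(f, Pow(j, 2)) (Function('C')(f, j) = Add(Pow(j, 2), f) = Add(f, Pow(j, 2)))
Function('B')(X) = 0
Function('G')(S, I) = -18 (Function('G')(S, I) = Mul(-3, Add(0, 6)) = Mul(-3, 6) = -18)
Function('D')(Y, s) = Rational(25, 3) (Function('D')(Y, s) = Mul(Add(0, Pow(5, 2)), Pow(3, -1)) = Mul(Add(0, 25), Rational(1, 3)) = Mul(25, Rational(1, 3)) = Rational(25, 3))
Mul(Mul(2, Pow(Add(Function('D')(3, -1), -3), -1)), Function('G')(-5, 6)) = Mul(Mul(2, Pow(Add(Rational(25, 3), -3), -1)), -18) = Mul(Mul(2, Pow(Rational(16, 3), -1)), -18) = Mul(Mul(2, Rational(3, 16)), -18) = Mul(Rational(3, 8), -18) = Rational(-27, 4)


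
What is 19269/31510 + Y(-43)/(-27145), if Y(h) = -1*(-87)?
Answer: 104063127/171067790 ≈ 0.60832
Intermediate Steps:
Y(h) = 87
19269/31510 + Y(-43)/(-27145) = 19269/31510 + 87/(-27145) = 19269*(1/31510) + 87*(-1/27145) = 19269/31510 - 87/27145 = 104063127/171067790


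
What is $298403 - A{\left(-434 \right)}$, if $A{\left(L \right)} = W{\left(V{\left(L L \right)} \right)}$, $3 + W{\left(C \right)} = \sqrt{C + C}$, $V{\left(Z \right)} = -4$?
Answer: $298406 - 2 i \sqrt{2} \approx 2.9841 \cdot 10^{5} - 2.8284 i$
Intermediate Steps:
$W{\left(C \right)} = -3 + \sqrt{2} \sqrt{C}$ ($W{\left(C \right)} = -3 + \sqrt{C + C} = -3 + \sqrt{2 C} = -3 + \sqrt{2} \sqrt{C}$)
$A{\left(L \right)} = -3 + 2 i \sqrt{2}$ ($A{\left(L \right)} = -3 + \sqrt{2} \sqrt{-4} = -3 + \sqrt{2} \cdot 2 i = -3 + 2 i \sqrt{2}$)
$298403 - A{\left(-434 \right)} = 298403 - \left(-3 + 2 i \sqrt{2}\right) = 298403 + \left(3 - 2 i \sqrt{2}\right) = 298406 - 2 i \sqrt{2}$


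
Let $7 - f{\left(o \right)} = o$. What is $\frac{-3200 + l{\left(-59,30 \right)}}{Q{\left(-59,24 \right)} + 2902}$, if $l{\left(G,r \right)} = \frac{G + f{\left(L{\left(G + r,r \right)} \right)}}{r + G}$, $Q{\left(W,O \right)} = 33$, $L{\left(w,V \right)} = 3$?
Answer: $- \frac{18549}{17023} \approx -1.0896$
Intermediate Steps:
$f{\left(o \right)} = 7 - o$
$l{\left(G,r \right)} = \frac{4 + G}{G + r}$ ($l{\left(G,r \right)} = \frac{G + \left(7 - 3\right)}{r + G} = \frac{G + \left(7 - 3\right)}{G + r} = \frac{G + 4}{G + r} = \frac{4 + G}{G + r}$)
$\frac{-3200 + l{\left(-59,30 \right)}}{Q{\left(-59,24 \right)} + 2902} = \frac{-3200 + \frac{4 - 59}{-59 + 30}}{33 + 2902} = \frac{-3200 + \frac{1}{-29} \left(-55\right)}{2935} = \left(-3200 - - \frac{55}{29}\right) \frac{1}{2935} = \left(-3200 + \frac{55}{29}\right) \frac{1}{2935} = \left(- \frac{92745}{29}\right) \frac{1}{2935} = - \frac{18549}{17023}$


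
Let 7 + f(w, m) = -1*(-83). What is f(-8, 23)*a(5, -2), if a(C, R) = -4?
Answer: -304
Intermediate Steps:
f(w, m) = 76 (f(w, m) = -7 - 1*(-83) = -7 + 83 = 76)
f(-8, 23)*a(5, -2) = 76*(-4) = -304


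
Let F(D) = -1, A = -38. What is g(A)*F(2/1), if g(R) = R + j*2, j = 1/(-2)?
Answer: 39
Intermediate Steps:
j = -½ (j = 1*(-½) = -½ ≈ -0.50000)
g(R) = -1 + R (g(R) = R - ½*2 = R - 1 = -1 + R)
g(A)*F(2/1) = (-1 - 38)*(-1) = -39*(-1) = 39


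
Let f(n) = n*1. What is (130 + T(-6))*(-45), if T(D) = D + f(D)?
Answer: -5310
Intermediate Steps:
f(n) = n
T(D) = 2*D (T(D) = D + D = 2*D)
(130 + T(-6))*(-45) = (130 + 2*(-6))*(-45) = (130 - 12)*(-45) = 118*(-45) = -5310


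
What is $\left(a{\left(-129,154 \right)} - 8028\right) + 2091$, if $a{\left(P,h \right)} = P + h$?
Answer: $-5912$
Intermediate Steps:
$\left(a{\left(-129,154 \right)} - 8028\right) + 2091 = \left(\left(-129 + 154\right) - 8028\right) + 2091 = \left(25 - 8028\right) + 2091 = -8003 + 2091 = -5912$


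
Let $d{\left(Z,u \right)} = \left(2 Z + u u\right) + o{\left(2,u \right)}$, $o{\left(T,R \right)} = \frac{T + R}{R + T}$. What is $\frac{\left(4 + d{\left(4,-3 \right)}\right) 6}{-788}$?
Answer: $- \frac{33}{197} \approx -0.16751$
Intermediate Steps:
$o{\left(T,R \right)} = 1$ ($o{\left(T,R \right)} = \frac{R + T}{R + T} = 1$)
$d{\left(Z,u \right)} = 1 + u^{2} + 2 Z$ ($d{\left(Z,u \right)} = \left(2 Z + u u\right) + 1 = \left(2 Z + u^{2}\right) + 1 = \left(u^{2} + 2 Z\right) + 1 = 1 + u^{2} + 2 Z$)
$\frac{\left(4 + d{\left(4,-3 \right)}\right) 6}{-788} = \frac{\left(4 + \left(1 + \left(-3\right)^{2} + 2 \cdot 4\right)\right) 6}{-788} = \left(4 + \left(1 + 9 + 8\right)\right) 6 \left(- \frac{1}{788}\right) = \left(4 + 18\right) 6 \left(- \frac{1}{788}\right) = 22 \cdot 6 \left(- \frac{1}{788}\right) = 132 \left(- \frac{1}{788}\right) = - \frac{33}{197}$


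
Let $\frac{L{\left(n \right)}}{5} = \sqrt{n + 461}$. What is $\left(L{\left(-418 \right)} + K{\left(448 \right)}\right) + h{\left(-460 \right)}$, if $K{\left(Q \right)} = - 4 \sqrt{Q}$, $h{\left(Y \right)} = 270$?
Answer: $270 - 32 \sqrt{7} + 5 \sqrt{43} \approx 218.12$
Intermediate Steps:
$L{\left(n \right)} = 5 \sqrt{461 + n}$ ($L{\left(n \right)} = 5 \sqrt{n + 461} = 5 \sqrt{461 + n}$)
$\left(L{\left(-418 \right)} + K{\left(448 \right)}\right) + h{\left(-460 \right)} = \left(5 \sqrt{461 - 418} - 4 \sqrt{448}\right) + 270 = \left(5 \sqrt{43} - 4 \cdot 8 \sqrt{7}\right) + 270 = \left(5 \sqrt{43} - 32 \sqrt{7}\right) + 270 = \left(- 32 \sqrt{7} + 5 \sqrt{43}\right) + 270 = 270 - 32 \sqrt{7} + 5 \sqrt{43}$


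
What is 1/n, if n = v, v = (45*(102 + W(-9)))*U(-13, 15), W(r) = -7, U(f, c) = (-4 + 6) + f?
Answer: -1/47025 ≈ -2.1265e-5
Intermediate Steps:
U(f, c) = 2 + f
v = -47025 (v = (45*(102 - 7))*(2 - 13) = (45*95)*(-11) = 4275*(-11) = -47025)
n = -47025
1/n = 1/(-47025) = -1/47025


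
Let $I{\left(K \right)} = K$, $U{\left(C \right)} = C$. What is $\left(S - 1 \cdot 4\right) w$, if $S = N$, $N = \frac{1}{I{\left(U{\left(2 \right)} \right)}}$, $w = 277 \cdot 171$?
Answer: $- \frac{331569}{2} \approx -1.6578 \cdot 10^{5}$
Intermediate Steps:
$w = 47367$
$N = \frac{1}{2} \approx 0.5$
$S = \frac{1}{2} \approx 0.5$
$\left(S - 1 \cdot 4\right) w = \left(\frac{1}{2} - 1 \cdot 4\right) 47367 = \left(\frac{1}{2} - 4\right) 47367 = \left(- \frac{7}{2}\right) 47367 = - \frac{331569}{2}$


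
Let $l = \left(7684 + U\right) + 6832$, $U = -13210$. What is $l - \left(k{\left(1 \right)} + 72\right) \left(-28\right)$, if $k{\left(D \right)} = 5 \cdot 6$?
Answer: $4162$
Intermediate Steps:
$l = 1306$ ($l = \left(7684 - 13210\right) + 6832 = -5526 + 6832 = 1306$)
$k{\left(D \right)} = 30$
$l - \left(k{\left(1 \right)} + 72\right) \left(-28\right) = 1306 - \left(30 + 72\right) \left(-28\right) = 1306 - 102 \left(-28\right) = 1306 - -2856 = 1306 + 2856 = 4162$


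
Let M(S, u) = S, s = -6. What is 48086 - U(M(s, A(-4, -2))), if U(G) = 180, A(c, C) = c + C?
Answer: 47906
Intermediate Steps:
A(c, C) = C + c
48086 - U(M(s, A(-4, -2))) = 48086 - 1*180 = 48086 - 180 = 47906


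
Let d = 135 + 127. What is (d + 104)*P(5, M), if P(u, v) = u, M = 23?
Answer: 1830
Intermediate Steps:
d = 262
(d + 104)*P(5, M) = (262 + 104)*5 = 366*5 = 1830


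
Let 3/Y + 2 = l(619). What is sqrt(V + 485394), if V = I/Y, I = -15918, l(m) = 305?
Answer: 2*I*sqrt(280581) ≈ 1059.4*I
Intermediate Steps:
Y = 1/101 (Y = 3/(-2 + 305) = 3/303 = 3*(1/303) = 1/101 ≈ 0.0099010)
V = -1607718 (V = -15918/1/101 = -15918*101 = -1607718)
sqrt(V + 485394) = sqrt(-1607718 + 485394) = sqrt(-1122324) = 2*I*sqrt(280581)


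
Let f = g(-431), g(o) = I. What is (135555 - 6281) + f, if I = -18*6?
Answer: 129166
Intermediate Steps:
I = -108
g(o) = -108
f = -108
(135555 - 6281) + f = (135555 - 6281) - 108 = 129274 - 108 = 129166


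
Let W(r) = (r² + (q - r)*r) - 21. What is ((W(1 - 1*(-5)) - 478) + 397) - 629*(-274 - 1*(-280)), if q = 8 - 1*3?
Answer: -3846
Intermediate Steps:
q = 5 (q = 8 - 3 = 5)
W(r) = -21 + r² + r*(5 - r) (W(r) = (r² + (5 - r)*r) - 21 = (r² + r*(5 - r)) - 21 = -21 + r² + r*(5 - r))
((W(1 - 1*(-5)) - 478) + 397) - 629*(-274 - 1*(-280)) = (((-21 + 5*(1 - 1*(-5))) - 478) + 397) - 629*(-274 - 1*(-280)) = (((-21 + 5*(1 + 5)) - 478) + 397) - 629*(-274 + 280) = (((-21 + 5*6) - 478) + 397) - 629*6 = (((-21 + 30) - 478) + 397) - 3774 = ((9 - 478) + 397) - 3774 = (-469 + 397) - 3774 = -72 - 3774 = -3846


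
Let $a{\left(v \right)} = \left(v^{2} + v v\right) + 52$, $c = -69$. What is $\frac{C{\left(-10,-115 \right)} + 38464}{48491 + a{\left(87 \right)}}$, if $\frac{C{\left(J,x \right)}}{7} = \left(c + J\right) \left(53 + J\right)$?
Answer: $\frac{4895}{21227} \approx 0.2306$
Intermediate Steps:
$C{\left(J,x \right)} = 7 \left(-69 + J\right) \left(53 + J\right)$
$a{\left(v \right)} = 52 + 2 v^{2}$ ($a{\left(v \right)} = \left(v^{2} + v^{2}\right) + 52 = 2 v^{2} + 52 = 52 + 2 v^{2}$)
$\frac{C{\left(-10,-115 \right)} + 38464}{48491 + a{\left(87 \right)}} = \frac{\left(-25599 - -1120 + 7 \left(-10\right)^{2}\right) + 38464}{48491 + \left(52 + 2 \cdot 87^{2}\right)} = \frac{\left(-25599 + 1120 + 7 \cdot 100\right) + 38464}{48491 + \left(52 + 2 \cdot 7569\right)} = \frac{\left(-25599 + 1120 + 700\right) + 38464}{48491 + \left(52 + 15138\right)} = \frac{-23779 + 38464}{48491 + 15190} = \frac{14685}{63681} = 14685 \cdot \frac{1}{63681} = \frac{4895}{21227}$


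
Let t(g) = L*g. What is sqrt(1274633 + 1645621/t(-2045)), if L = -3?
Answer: 2*sqrt(11996254882815)/6135 ≈ 1129.1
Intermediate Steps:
t(g) = -3*g
sqrt(1274633 + 1645621/t(-2045)) = sqrt(1274633 + 1645621/((-3*(-2045)))) = sqrt(1274633 + 1645621/6135) = sqrt(7821519076/6135) = 2*sqrt(11996254882815)/6135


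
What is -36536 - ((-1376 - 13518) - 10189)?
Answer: -11453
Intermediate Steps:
-36536 - ((-1376 - 13518) - 10189) = -36536 - (-14894 - 10189) = -36536 - 1*(-25083) = -36536 + 25083 = -11453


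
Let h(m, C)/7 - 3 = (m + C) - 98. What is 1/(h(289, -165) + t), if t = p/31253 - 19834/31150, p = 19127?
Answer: 486765475/98801358449 ≈ 0.0049267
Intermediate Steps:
h(m, C) = -665 + 7*C + 7*m (h(m, C) = 21 + 7*((m + C) - 98) = 21 + 7*((C + m) - 98) = 21 + 7*(-98 + C + m) = 21 + (-686 + 7*C + 7*m) = -665 + 7*C + 7*m)
t = -12032976/486765475 (t = 19127/31253 - 19834/31150 = 19127*(1/31253) - 19834*1/31150 = 19127/31253 - 9917/15575 = -12032976/486765475 ≈ -0.024720)
1/(h(289, -165) + t) = 1/((-665 + 7*(-165) + 7*289) - 12032976/486765475) = 1/((-665 - 1155 + 2023) - 12032976/486765475) = 1/(203 - 12032976/486765475) = 1/(98801358449/486765475) = 486765475/98801358449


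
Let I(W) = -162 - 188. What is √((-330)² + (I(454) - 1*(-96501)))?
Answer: √205051 ≈ 452.83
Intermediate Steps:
I(W) = -350
√((-330)² + (I(454) - 1*(-96501))) = √((-330)² + (-350 - 1*(-96501))) = √(108900 + (-350 + 96501)) = √(108900 + 96151) = √205051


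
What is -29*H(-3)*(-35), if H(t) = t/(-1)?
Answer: 3045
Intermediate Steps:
H(t) = -t (H(t) = t*(-1) = -t)
-29*H(-3)*(-35) = -(-29)*(-3)*(-35) = -29*3*(-35) = -87*(-35) = 3045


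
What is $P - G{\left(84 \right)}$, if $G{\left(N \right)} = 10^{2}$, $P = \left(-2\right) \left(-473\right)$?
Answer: $846$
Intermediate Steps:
$P = 946$
$G{\left(N \right)} = 100$
$P - G{\left(84 \right)} = 946 - 100 = 846$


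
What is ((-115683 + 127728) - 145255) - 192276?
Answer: -325486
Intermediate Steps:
((-115683 + 127728) - 145255) - 192276 = (12045 - 145255) - 192276 = -133210 - 192276 = -325486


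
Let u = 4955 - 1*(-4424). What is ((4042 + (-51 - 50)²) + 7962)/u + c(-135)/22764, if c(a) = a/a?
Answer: 505483999/213503556 ≈ 2.3676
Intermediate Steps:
c(a) = 1
u = 9379 (u = 4955 + 4424 = 9379)
((4042 + (-51 - 50)²) + 7962)/u + c(-135)/22764 = ((4042 + (-51 - 50)²) + 7962)/9379 + 1/22764 = ((4042 + (-101)²) + 7962)*(1/9379) + 1*(1/22764) = ((4042 + 10201) + 7962)*(1/9379) + 1/22764 = (14243 + 7962)*(1/9379) + 1/22764 = 22205*(1/9379) + 1/22764 = 22205/9379 + 1/22764 = 505483999/213503556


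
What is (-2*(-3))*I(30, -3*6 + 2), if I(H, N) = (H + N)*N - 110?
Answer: -2004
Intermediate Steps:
I(H, N) = -110 + N*(H + N) (I(H, N) = N*(H + N) - 110 = -110 + N*(H + N))
(-2*(-3))*I(30, -3*6 + 2) = (-2*(-3))*(-110 + (-3*6 + 2)**2 + 30*(-3*6 + 2)) = 6*(-110 + (-18 + 2)**2 + 30*(-18 + 2)) = 6*(-110 + (-16)**2 + 30*(-16)) = 6*(-110 + 256 - 480) = 6*(-334) = -2004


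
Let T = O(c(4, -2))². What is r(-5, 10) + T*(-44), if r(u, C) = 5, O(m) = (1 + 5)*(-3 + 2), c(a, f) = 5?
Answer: -1579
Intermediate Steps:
O(m) = -6 (O(m) = 6*(-1) = -6)
T = 36 (T = (-6)² = 36)
r(-5, 10) + T*(-44) = 5 + 36*(-44) = 5 - 1584 = -1579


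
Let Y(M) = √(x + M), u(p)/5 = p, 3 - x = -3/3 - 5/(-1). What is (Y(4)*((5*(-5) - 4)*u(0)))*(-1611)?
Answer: 0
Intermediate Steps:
x = -1 (x = 3 - (-3/3 - 5/(-1)) = 3 - (-3*⅓ - 5*(-1)) = 3 - (-1 + 5) = 3 - 1*4 = 3 - 4 = -1)
u(p) = 5*p
Y(M) = √(-1 + M)
(Y(4)*((5*(-5) - 4)*u(0)))*(-1611) = (√(-1 + 4)*((5*(-5) - 4)*(5*0)))*(-1611) = (√3*((-25 - 4)*0))*(-1611) = (√3*(-29*0))*(-1611) = (√3*0)*(-1611) = 0*(-1611) = 0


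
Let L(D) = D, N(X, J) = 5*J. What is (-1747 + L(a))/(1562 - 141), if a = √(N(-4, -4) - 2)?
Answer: -1747/1421 + I*√22/1421 ≈ -1.2294 + 0.0033008*I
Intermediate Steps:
a = I*√22 (a = √(5*(-4) - 2) = √(-20 - 2) = √(-22) = I*√22 ≈ 4.6904*I)
(-1747 + L(a))/(1562 - 141) = (-1747 + I*√22)/(1562 - 141) = (-1747 + I*√22)/1421 = (-1747 + I*√22)*(1/1421) = -1747/1421 + I*√22/1421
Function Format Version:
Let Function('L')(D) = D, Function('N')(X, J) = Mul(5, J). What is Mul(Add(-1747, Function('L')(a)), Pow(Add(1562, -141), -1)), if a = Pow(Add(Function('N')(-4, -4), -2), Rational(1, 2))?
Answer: Add(Rational(-1747, 1421), Mul(Rational(1, 1421), I, Pow(22, Rational(1, 2)))) ≈ Add(-1.2294, Mul(0.0033008, I))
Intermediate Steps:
a = Mul(I, Pow(22, Rational(1, 2))) (a = Pow(Add(Mul(5, -4), -2), Rational(1, 2)) = Pow(Add(-20, -2), Rational(1, 2)) = Pow(-22, Rational(1, 2)) = Mul(I, Pow(22, Rational(1, 2))) ≈ Mul(4.6904, I))
Mul(Add(-1747, Function('L')(a)), Pow(Add(1562, -141), -1)) = Mul(Add(-1747, Mul(I, Pow(22, Rational(1, 2)))), Pow(Add(1562, -141), -1)) = Mul(Add(-1747, Mul(I, Pow(22, Rational(1, 2)))), Pow(1421, -1)) = Mul(Add(-1747, Mul(I, Pow(22, Rational(1, 2)))), Rational(1, 1421)) = Add(Rational(-1747, 1421), Mul(Rational(1, 1421), I, Pow(22, Rational(1, 2))))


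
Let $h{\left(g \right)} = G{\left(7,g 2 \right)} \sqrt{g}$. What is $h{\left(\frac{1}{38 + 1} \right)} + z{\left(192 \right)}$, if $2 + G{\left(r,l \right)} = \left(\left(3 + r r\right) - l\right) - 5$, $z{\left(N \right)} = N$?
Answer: $192 + \frac{1753 \sqrt{39}}{1521} \approx 199.2$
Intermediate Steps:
$G{\left(r,l \right)} = -4 + r^{2} - l$ ($G{\left(r,l \right)} = -2 - \left(2 + l - r r\right) = -2 - \left(2 + l - r^{2}\right) = -4 + r^{2} - l$)
$h{\left(g \right)} = \sqrt{g} \left(45 - 2 g\right)$ ($h{\left(g \right)} = \left(-4 + 7^{2} - g 2\right) \sqrt{g} = \left(-4 + 49 - 2 g\right) \sqrt{g} = \left(45 - 2 g\right) \sqrt{g} = \sqrt{g} \left(45 - 2 g\right)$)
$h{\left(\frac{1}{38 + 1} \right)} + z{\left(192 \right)} = \sqrt{\frac{1}{38 + 1}} \left(45 - \frac{2}{38 + 1}\right) + 192 = \sqrt{\frac{1}{39}} \left(45 - \frac{2}{39}\right) + 192 = \frac{45 - \frac{2}{39}}{\sqrt{39}} + 192 = \frac{\sqrt{39}}{39} \left(45 - \frac{2}{39}\right) + 192 = \frac{\sqrt{39}}{39} \cdot \frac{1753}{39} + 192 = \frac{1753 \sqrt{39}}{1521} + 192 = 192 + \frac{1753 \sqrt{39}}{1521}$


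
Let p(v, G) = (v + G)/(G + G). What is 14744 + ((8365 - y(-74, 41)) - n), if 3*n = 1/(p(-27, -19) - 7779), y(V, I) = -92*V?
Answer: 7226787553/443334 ≈ 16301.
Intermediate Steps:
p(v, G) = (G + v)/(2*G) (p(v, G) = (G + v)/((2*G)) = (G + v)*(1/(2*G)) = (G + v)/(2*G))
n = -19/443334 (n = 1/(3*((½)*(-19 - 27)/(-19) - 7779)) = 1/(3*((½)*(-1/19)*(-46) - 7779)) = 1/(3*(23/19 - 7779)) = 1/(3*(-147778/19)) = (⅓)*(-19/147778) = -19/443334 ≈ -4.2857e-5)
14744 + ((8365 - y(-74, 41)) - n) = 14744 + ((8365 - (-92)*(-74)) - 1*(-19/443334)) = 14744 + ((8365 - 1*6808) + 19/443334) = 14744 + ((8365 - 6808) + 19/443334) = 14744 + (1557 + 19/443334) = 14744 + 690271057/443334 = 7226787553/443334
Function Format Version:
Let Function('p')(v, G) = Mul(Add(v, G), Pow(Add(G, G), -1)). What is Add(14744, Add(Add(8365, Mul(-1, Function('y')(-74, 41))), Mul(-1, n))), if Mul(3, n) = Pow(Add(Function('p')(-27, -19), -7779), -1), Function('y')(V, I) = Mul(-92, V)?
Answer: Rational(7226787553, 443334) ≈ 16301.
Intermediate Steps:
Function('p')(v, G) = Mul(Rational(1, 2), Pow(G, -1), Add(G, v)) (Function('p')(v, G) = Mul(Add(G, v), Pow(Mul(2, G), -1)) = Mul(Add(G, v), Mul(Rational(1, 2), Pow(G, -1))) = Mul(Rational(1, 2), Pow(G, -1), Add(G, v)))
n = Rational(-19, 443334) (n = Mul(Rational(1, 3), Pow(Add(Mul(Rational(1, 2), Pow(-19, -1), Add(-19, -27)), -7779), -1)) = Mul(Rational(1, 3), Pow(Add(Mul(Rational(1, 2), Rational(-1, 19), -46), -7779), -1)) = Mul(Rational(1, 3), Pow(Add(Rational(23, 19), -7779), -1)) = Mul(Rational(1, 3), Pow(Rational(-147778, 19), -1)) = Mul(Rational(1, 3), Rational(-19, 147778)) = Rational(-19, 443334) ≈ -4.2857e-5)
Add(14744, Add(Add(8365, Mul(-1, Function('y')(-74, 41))), Mul(-1, n))) = Add(14744, Add(Add(8365, Mul(-1, Mul(-92, -74))), Mul(-1, Rational(-19, 443334)))) = Add(14744, Add(Add(8365, Mul(-1, 6808)), Rational(19, 443334))) = Add(14744, Add(Add(8365, -6808), Rational(19, 443334))) = Add(14744, Add(1557, Rational(19, 443334))) = Add(14744, Rational(690271057, 443334)) = Rational(7226787553, 443334)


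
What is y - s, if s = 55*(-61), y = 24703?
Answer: 28058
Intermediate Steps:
s = -3355
y - s = 24703 - 1*(-3355) = 24703 + 3355 = 28058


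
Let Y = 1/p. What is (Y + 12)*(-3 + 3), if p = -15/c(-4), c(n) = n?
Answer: 0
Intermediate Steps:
p = 15/4 (p = -15/(-4) = -15*(-¼) = 15/4 ≈ 3.7500)
Y = 4/15 (Y = 1/(15/4) = 4/15 ≈ 0.26667)
(Y + 12)*(-3 + 3) = (4/15 + 12)*(-3 + 3) = (184/15)*0 = 0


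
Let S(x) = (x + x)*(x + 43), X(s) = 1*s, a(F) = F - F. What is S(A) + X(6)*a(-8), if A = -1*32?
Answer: -704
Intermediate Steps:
a(F) = 0
X(s) = s
A = -32
S(x) = 2*x*(43 + x) (S(x) = (2*x)*(43 + x) = 2*x*(43 + x))
S(A) + X(6)*a(-8) = 2*(-32)*(43 - 32) + 6*0 = 2*(-32)*11 + 0 = -704 + 0 = -704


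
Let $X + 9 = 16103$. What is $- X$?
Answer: $-16094$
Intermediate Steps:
$X = 16094$ ($X = -9 + 16103 = 16094$)
$- X = \left(-1\right) 16094 = -16094$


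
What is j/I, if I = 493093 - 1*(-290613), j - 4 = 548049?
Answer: 49823/71246 ≈ 0.69931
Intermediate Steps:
j = 548053 (j = 4 + 548049 = 548053)
I = 783706 (I = 493093 + 290613 = 783706)
j/I = 548053/783706 = 548053*(1/783706) = 49823/71246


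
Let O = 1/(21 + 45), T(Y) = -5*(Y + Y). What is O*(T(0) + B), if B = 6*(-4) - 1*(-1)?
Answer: -23/66 ≈ -0.34848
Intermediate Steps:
T(Y) = -10*Y
B = -23 (B = -24 + 1 = -23)
O = 1/66 ≈ 0.015152
O*(T(0) + B) = (-10*0 - 23)/66 = (0 - 23)/66 = (1/66)*(-23) = -23/66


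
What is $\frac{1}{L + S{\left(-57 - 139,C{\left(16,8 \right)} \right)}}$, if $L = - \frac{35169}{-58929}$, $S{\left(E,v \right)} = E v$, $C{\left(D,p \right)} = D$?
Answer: $- \frac{19643}{61588725} \approx -0.00031894$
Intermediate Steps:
$L = \frac{11723}{19643}$ ($L = \left(-35169\right) \left(- \frac{1}{58929}\right) = \frac{11723}{19643} \approx 0.5968$)
$\frac{1}{L + S{\left(-57 - 139,C{\left(16,8 \right)} \right)}} = \frac{1}{\frac{11723}{19643} + \left(-57 - 139\right) 16} = \frac{1}{\frac{11723}{19643} - 3136} = \frac{1}{- \frac{61588725}{19643}} = - \frac{19643}{61588725}$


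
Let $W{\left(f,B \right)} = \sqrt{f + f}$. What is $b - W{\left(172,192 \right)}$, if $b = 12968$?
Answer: $12968 - 2 \sqrt{86} \approx 12949.0$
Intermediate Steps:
$W{\left(f,B \right)} = \sqrt{2} \sqrt{f}$ ($W{\left(f,B \right)} = \sqrt{2 f} = \sqrt{2} \sqrt{f}$)
$b - W{\left(172,192 \right)} = 12968 - \sqrt{2} \sqrt{172} = 12968 - \sqrt{2} \cdot 2 \sqrt{43} = 12968 - 2 \sqrt{86}$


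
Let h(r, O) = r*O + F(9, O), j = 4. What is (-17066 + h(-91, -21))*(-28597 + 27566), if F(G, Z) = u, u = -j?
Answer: 15628929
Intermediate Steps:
u = -4 (u = -1*4 = -4)
F(G, Z) = -4
h(r, O) = -4 + O*r (h(r, O) = r*O - 4 = O*r - 4 = -4 + O*r)
(-17066 + h(-91, -21))*(-28597 + 27566) = (-17066 + (-4 - 21*(-91)))*(-28597 + 27566) = (-17066 + (-4 + 1911))*(-1031) = (-17066 + 1907)*(-1031) = -15159*(-1031) = 15628929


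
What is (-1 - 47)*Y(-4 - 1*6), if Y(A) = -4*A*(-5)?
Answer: 9600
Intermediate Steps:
Y(A) = 20*A
(-1 - 47)*Y(-4 - 1*6) = (-1 - 47)*(20*(-4 - 1*6)) = -960*(-4 - 6) = -960*(-10) = -48*(-200) = 9600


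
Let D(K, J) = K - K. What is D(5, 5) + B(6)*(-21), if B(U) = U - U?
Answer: 0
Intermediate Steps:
B(U) = 0
D(K, J) = 0
D(5, 5) + B(6)*(-21) = 0 + 0*(-21) = 0 + 0 = 0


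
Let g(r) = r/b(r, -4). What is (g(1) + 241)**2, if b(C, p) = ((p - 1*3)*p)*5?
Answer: 1138455081/19600 ≈ 58084.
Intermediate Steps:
b(C, p) = 5*p*(-3 + p) (b(C, p) = ((p - 3)*p)*5 = ((-3 + p)*p)*5 = (p*(-3 + p))*5 = 5*p*(-3 + p))
g(r) = r/140 (g(r) = r/((5*(-4)*(-3 - 4))) = r/((5*(-4)*(-7))) = r/140)
(g(1) + 241)**2 = ((1/140)*1 + 241)**2 = (1/140 + 241)**2 = (33741/140)**2 = 1138455081/19600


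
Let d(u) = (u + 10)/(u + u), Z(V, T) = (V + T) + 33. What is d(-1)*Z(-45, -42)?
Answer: 243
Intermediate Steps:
Z(V, T) = 33 + T + V (Z(V, T) = (T + V) + 33 = 33 + T + V)
d(u) = (10 + u)/(2*u) (d(u) = (10 + u)/((2*u)) = (10 + u)*(1/(2*u)) = (10 + u)/(2*u))
d(-1)*Z(-45, -42) = ((1/2)*(10 - 1)/(-1))*(33 - 42 - 45) = ((1/2)*(-1)*9)*(-54) = -9/2*(-54) = 243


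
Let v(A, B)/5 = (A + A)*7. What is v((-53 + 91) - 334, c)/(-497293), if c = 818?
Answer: 20720/497293 ≈ 0.041666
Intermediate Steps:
v(A, B) = 70*A (v(A, B) = 5*((A + A)*7) = 5*((2*A)*7) = 5*(14*A) = 70*A)
v((-53 + 91) - 334, c)/(-497293) = (70*((-53 + 91) - 334))/(-497293) = (70*(38 - 334))*(-1/497293) = (70*(-296))*(-1/497293) = -20720*(-1/497293) = 20720/497293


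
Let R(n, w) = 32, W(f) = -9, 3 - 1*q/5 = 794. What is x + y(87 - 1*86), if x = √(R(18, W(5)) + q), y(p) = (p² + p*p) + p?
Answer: 3 + I*√3923 ≈ 3.0 + 62.634*I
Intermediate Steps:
q = -3955 (q = 15 - 5*794 = 15 - 3970 = -3955)
y(p) = p + 2*p² (y(p) = (p² + p²) + p = 2*p² + p = p + 2*p²)
x = I*√3923 (x = √(32 - 3955) = √(-3923) = I*√3923 ≈ 62.634*I)
x + y(87 - 1*86) = I*√3923 + (87 - 1*86)*(1 + 2*(87 - 1*86)) = I*√3923 + (87 - 86)*(1 + 2*(87 - 86)) = I*√3923 + 1*(1 + 2*1) = I*√3923 + 1*(1 + 2) = I*√3923 + 1*3 = I*√3923 + 3 = 3 + I*√3923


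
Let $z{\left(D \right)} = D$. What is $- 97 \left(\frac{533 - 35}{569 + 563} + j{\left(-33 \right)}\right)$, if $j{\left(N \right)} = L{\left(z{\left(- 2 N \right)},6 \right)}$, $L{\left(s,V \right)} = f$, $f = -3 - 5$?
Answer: $\frac{415063}{566} \approx 733.33$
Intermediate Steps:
$f = -8$
$L{\left(s,V \right)} = -8$
$j{\left(N \right)} = -8$
$- 97 \left(\frac{533 - 35}{569 + 563} + j{\left(-33 \right)}\right) = - 97 \left(\frac{533 - 35}{569 + 563} - 8\right) = - 97 \left(\frac{498}{1132} - 8\right) = - 97 \left(498 \cdot \frac{1}{1132} - 8\right) = - 97 \left(\frac{249}{566} - 8\right) = \left(-97\right) \left(- \frac{4279}{566}\right) = \frac{415063}{566}$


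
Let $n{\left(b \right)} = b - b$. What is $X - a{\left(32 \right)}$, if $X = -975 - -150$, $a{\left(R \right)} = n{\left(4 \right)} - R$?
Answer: $-793$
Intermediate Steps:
$n{\left(b \right)} = 0$
$a{\left(R \right)} = - R$ ($a{\left(R \right)} = 0 - R = - R$)
$X = -825$ ($X = -975 + 150 = -825$)
$X - a{\left(32 \right)} = -825 - \left(-1\right) 32 = -825 - -32 = -825 + 32 = -793$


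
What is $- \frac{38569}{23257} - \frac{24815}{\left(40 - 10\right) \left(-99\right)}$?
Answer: $\frac{92514505}{13814658} \approx 6.6968$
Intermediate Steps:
$- \frac{38569}{23257} - \frac{24815}{\left(40 - 10\right) \left(-99\right)} = \left(-38569\right) \frac{1}{23257} - \frac{24815}{30 \left(-99\right)} = - \frac{38569}{23257} - \frac{24815}{-2970} = - \frac{38569}{23257} - - \frac{4963}{594} = - \frac{38569}{23257} + \frac{4963}{594} = \frac{92514505}{13814658}$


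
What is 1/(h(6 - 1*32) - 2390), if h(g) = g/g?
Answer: -1/2389 ≈ -0.00041859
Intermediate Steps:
h(g) = 1
1/(h(6 - 1*32) - 2390) = 1/(1 - 2390) = 1/(-2389) = -1/2389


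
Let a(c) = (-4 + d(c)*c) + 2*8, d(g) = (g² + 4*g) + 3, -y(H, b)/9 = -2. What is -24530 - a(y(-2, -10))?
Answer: -31724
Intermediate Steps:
y(H, b) = 18 (y(H, b) = -9*(-2) = 18)
d(g) = 3 + g² + 4*g
a(c) = 12 + c*(3 + c² + 4*c) (a(c) = (-4 + (3 + c² + 4*c)*c) + 2*8 = (-4 + c*(3 + c² + 4*c)) + 16 = 12 + c*(3 + c² + 4*c))
-24530 - a(y(-2, -10)) = -24530 - (12 + 18*(3 + 18² + 4*18)) = -24530 - (12 + 18*(3 + 324 + 72)) = -24530 - (12 + 18*399) = -24530 - (12 + 7182) = -24530 - 1*7194 = -24530 - 7194 = -31724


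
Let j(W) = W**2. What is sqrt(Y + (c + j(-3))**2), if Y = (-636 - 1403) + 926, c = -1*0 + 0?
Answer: 2*I*sqrt(258) ≈ 32.125*I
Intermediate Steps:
c = 0 (c = 0 + 0 = 0)
Y = -1113 (Y = -2039 + 926 = -1113)
sqrt(Y + (c + j(-3))**2) = sqrt(-1113 + (0 + (-3)**2)**2) = sqrt(-1113 + (0 + 9)**2) = sqrt(-1113 + 9**2) = sqrt(-1113 + 81) = sqrt(-1032) = 2*I*sqrt(258)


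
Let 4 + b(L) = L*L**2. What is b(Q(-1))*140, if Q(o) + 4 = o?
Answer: -18060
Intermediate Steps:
Q(o) = -4 + o
b(L) = -4 + L**3 (b(L) = -4 + L*L**2 = -4 + L**3)
b(Q(-1))*140 = (-4 + (-4 - 1)**3)*140 = (-4 + (-5)**3)*140 = (-4 - 125)*140 = -129*140 = -18060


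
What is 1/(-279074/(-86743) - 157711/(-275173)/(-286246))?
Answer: 6832500675712594/21981855675978019 ≈ 0.31082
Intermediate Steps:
1/(-279074/(-86743) - 157711/(-275173)/(-286246)) = 1/(-279074*(-1/86743) - 157711*(-1/275173)*(-1/286246)) = 1/(279074/86743 + (157711/275173)*(-1/286246)) = 1/(279074/86743 - 157711/78767170558) = 1/(21981855675978019/6832500675712594) = 6832500675712594/21981855675978019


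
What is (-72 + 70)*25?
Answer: -50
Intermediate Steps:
(-72 + 70)*25 = -2*25 = -50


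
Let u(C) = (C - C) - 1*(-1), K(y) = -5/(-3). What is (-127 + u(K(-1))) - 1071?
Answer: -1197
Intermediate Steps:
K(y) = 5/3 (K(y) = -5*(-⅓) = 5/3)
u(C) = 1 (u(C) = 0 + 1 = 1)
(-127 + u(K(-1))) - 1071 = (-127 + 1) - 1071 = -126 - 1071 = -1197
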